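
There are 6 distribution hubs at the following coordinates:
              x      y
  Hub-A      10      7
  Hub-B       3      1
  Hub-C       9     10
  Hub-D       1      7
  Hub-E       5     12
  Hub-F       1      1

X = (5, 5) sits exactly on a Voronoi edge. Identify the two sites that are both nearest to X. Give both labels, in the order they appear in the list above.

Squared distances from X to each site:
d²(X, Hub-A) = (5−10)² + (5−7)² = 25 + 4 = 29
d²(X, Hub-B) = (5−3)² + (5−1)² = 4 + 16 = 20
d²(X, Hub-C) = (5−9)² + (5−10)² = 16 + 25 = 41
d²(X, Hub-D) = (5−1)² + (5−7)² = 16 + 4 = 20
d²(X, Hub-E) = (5−5)² + (5−12)² = 0 + 49 = 49
d²(X, Hub-F) = (5−1)² + (5−1)² = 16 + 16 = 32
X is equidistant from Hub-B and Hub-D (both at squared distance 20), and every other site is strictly farther — so X lies on the Hub-B–Hub-D Voronoi edge.

Hub-B and Hub-D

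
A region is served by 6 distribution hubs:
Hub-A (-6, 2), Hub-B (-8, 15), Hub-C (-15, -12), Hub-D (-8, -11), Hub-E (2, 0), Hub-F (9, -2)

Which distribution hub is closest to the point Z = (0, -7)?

Since √ is increasing, it suffices to compare squared distances:
d²(Z, Hub-A) = (0−(-6))² + (-7−2)² = 36 + 81 = 117
d²(Z, Hub-B) = (0−(-8))² + (-7−15)² = 64 + 484 = 548
d²(Z, Hub-C) = (0−(-15))² + (-7−(-12))² = 225 + 25 = 250
d²(Z, Hub-D) = (0−(-8))² + (-7−(-11))² = 64 + 16 = 80
d²(Z, Hub-E) = (0−2)² + (-7−0)² = 4 + 49 = 53
d²(Z, Hub-F) = (0−9)² + (-7−(-2))² = 81 + 25 = 106
Hub-E is nearest.

Hub-E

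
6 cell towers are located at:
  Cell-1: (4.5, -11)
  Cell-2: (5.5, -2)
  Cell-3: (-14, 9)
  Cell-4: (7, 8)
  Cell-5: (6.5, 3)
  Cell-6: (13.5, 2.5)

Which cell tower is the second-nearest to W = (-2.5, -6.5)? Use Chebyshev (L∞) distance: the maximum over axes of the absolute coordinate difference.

Cell-2

d(W, Cell-1) = max(7, 4.5) = 7
d(W, Cell-2) = max(8, 4.5) = 8
d(W, Cell-3) = max(11.5, 15.5) = 15.5
d(W, Cell-4) = max(9.5, 14.5) = 14.5
d(W, Cell-5) = max(9, 9.5) = 9.5
d(W, Cell-6) = max(16, 9) = 16
Sorted ascending: Cell-1, Cell-2, Cell-5, … — the second-nearest is Cell-2.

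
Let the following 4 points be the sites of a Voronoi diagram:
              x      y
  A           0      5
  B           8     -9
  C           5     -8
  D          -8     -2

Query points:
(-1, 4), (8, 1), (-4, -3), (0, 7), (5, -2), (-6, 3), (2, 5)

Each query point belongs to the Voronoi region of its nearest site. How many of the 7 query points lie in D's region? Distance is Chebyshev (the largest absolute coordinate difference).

2

(-1, 4) — d to each: A:1, B:13, C:12, D:7 → nearest is A
(8, 1) — d to each: A:8, B:10, C:9, D:16 → nearest is A
(-4, -3) — d to each: A:8, B:12, C:9, D:4 → nearest is D
(0, 7) — d to each: A:2, B:16, C:15, D:9 → nearest is A
(5, -2) — d to each: A:7, B:7, C:6, D:13 → nearest is C
(-6, 3) — d to each: A:6, B:14, C:11, D:5 → nearest is D
(2, 5) — d to each: A:2, B:14, C:13, D:10 → nearest is A
2 of the 7 points have D as nearest.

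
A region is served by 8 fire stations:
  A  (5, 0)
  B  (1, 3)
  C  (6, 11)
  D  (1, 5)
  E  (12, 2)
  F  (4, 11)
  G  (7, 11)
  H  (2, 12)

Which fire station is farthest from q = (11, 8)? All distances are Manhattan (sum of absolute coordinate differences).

d(q,A) = |11−5| + |8−0| = 6 + 8 = 14
d(q,B) = |11−1| + |8−3| = 10 + 5 = 15
d(q,C) = |11−6| + |8−11| = 5 + 3 = 8
d(q,D) = |11−1| + |8−5| = 10 + 3 = 13
d(q,E) = |11−12| + |8−2| = 1 + 6 = 7
d(q,F) = |11−4| + |8−11| = 7 + 3 = 10
d(q,G) = |11−7| + |8−11| = 4 + 3 = 7
d(q,H) = |11−2| + |8−12| = 9 + 4 = 13
The largest is to B.

B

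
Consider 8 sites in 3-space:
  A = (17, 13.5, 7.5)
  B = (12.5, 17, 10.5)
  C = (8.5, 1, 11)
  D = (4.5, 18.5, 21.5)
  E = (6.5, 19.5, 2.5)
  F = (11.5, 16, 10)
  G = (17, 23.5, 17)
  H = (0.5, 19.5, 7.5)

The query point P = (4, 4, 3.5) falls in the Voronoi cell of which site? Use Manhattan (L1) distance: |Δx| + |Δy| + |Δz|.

C

d(P,A) = |4−17| + |4−13.5| + |3.5−7.5| = 13 + 9.5 + 4 = 26.5
d(P,B) = |4−12.5| + |4−17| + |3.5−10.5| = 8.5 + 13 + 7 = 28.5
d(P,C) = |4−8.5| + |4−1| + |3.5−11| = 4.5 + 3 + 7.5 = 15
d(P,D) = |4−4.5| + |4−18.5| + |3.5−21.5| = 0.5 + 14.5 + 18 = 33
d(P,E) = |4−6.5| + |4−19.5| + |3.5−2.5| = 2.5 + 15.5 + 1 = 19
d(P,F) = |4−11.5| + |4−16| + |3.5−10| = 7.5 + 12 + 6.5 = 26
d(P,G) = |4−17| + |4−23.5| + |3.5−17| = 13 + 19.5 + 13.5 = 46
d(P,H) = |4−0.5| + |4−19.5| + |3.5−7.5| = 3.5 + 15.5 + 4 = 23
Minimum is at C.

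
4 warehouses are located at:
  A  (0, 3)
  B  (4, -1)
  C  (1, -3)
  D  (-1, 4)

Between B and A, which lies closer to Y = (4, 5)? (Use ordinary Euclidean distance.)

Compare squared distances:
|YB|² = (4−4)² + (5−(-1))² = 0 + 36 = 36
|YA|² = (4−0)² + (5−3)² = 16 + 4 = 20
36 > 20, so A is closer.

A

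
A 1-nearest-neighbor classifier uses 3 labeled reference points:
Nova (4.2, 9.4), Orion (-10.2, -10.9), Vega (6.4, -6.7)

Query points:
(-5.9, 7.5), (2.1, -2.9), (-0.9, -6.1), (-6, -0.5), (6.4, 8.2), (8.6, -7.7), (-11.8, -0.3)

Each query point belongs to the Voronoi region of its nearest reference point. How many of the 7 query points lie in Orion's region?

(-5.9, 7.5) — d² to each: Nova:105.62, Orion:357.05, Vega:352.93 → nearest is Nova
(2.1, -2.9) — d² to each: Nova:155.7, Orion:215.29, Vega:32.93 → nearest is Vega
(-0.9, -6.1) — d² to each: Nova:266.26, Orion:109.53, Vega:53.65 → nearest is Vega
(-6, -0.5) — d² to each: Nova:202.05, Orion:125.8, Vega:192.2 → nearest is Orion
(6.4, 8.2) — d² to each: Nova:6.28, Orion:640.37, Vega:222.01 → nearest is Nova
(8.6, -7.7) — d² to each: Nova:311.77, Orion:363.68, Vega:5.84 → nearest is Vega
(-11.8, -0.3) — d² to each: Nova:350.09, Orion:114.92, Vega:372.2 → nearest is Orion
2 of the 7 points have Orion as nearest.

2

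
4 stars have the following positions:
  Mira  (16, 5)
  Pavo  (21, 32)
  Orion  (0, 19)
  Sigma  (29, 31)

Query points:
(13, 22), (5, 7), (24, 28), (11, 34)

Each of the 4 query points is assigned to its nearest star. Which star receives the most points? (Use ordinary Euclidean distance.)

(13, 22) — d² to each: Mira:298, Pavo:164, Orion:178, Sigma:337 → nearest is Pavo
(5, 7) — d² to each: Mira:125, Pavo:881, Orion:169, Sigma:1152 → nearest is Mira
(24, 28) — d² to each: Mira:593, Pavo:25, Orion:657, Sigma:34 → nearest is Pavo
(11, 34) — d² to each: Mira:866, Pavo:104, Orion:346, Sigma:333 → nearest is Pavo
Tally — Mira:1, Pavo:3. Pavo captures the most (3).

Pavo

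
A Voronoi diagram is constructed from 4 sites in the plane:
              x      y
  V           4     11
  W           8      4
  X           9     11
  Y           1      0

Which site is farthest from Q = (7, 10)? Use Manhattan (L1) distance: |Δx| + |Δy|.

Y

d(Q,V) = |7−4| + |10−11| = 3 + 1 = 4
d(Q,W) = |7−8| + |10−4| = 1 + 6 = 7
d(Q,X) = |7−9| + |10−11| = 2 + 1 = 3
d(Q,Y) = |7−1| + |10−0| = 6 + 10 = 16
The largest is to Y.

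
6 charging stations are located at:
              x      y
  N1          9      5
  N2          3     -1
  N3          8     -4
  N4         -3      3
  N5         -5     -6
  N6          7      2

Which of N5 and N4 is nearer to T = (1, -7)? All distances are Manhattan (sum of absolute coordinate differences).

N5

d(T,N5) = |1−(-5)| + |-7−(-6)| = 6 + 1 = 7
d(T,N4) = |1−(-3)| + |-7−3| = 4 + 10 = 14
7 < 14, so N5 is closer.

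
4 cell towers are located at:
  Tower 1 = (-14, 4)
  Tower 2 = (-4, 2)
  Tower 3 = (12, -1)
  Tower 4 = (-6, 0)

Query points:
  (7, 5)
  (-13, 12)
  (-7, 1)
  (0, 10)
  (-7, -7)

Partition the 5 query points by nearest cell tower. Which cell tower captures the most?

(7, 5) — d² to each: Tower 1:442, Tower 2:130, Tower 3:61, Tower 4:194 → nearest is Tower 3
(-13, 12) — d² to each: Tower 1:65, Tower 2:181, Tower 3:794, Tower 4:193 → nearest is Tower 1
(-7, 1) — d² to each: Tower 1:58, Tower 2:10, Tower 3:365, Tower 4:2 → nearest is Tower 4
(0, 10) — d² to each: Tower 1:232, Tower 2:80, Tower 3:265, Tower 4:136 → nearest is Tower 2
(-7, -7) — d² to each: Tower 1:170, Tower 2:90, Tower 3:397, Tower 4:50 → nearest is Tower 4
Tally — Tower 1:1, Tower 2:1, Tower 3:1, Tower 4:2. Tower 4 captures the most (2).

Tower 4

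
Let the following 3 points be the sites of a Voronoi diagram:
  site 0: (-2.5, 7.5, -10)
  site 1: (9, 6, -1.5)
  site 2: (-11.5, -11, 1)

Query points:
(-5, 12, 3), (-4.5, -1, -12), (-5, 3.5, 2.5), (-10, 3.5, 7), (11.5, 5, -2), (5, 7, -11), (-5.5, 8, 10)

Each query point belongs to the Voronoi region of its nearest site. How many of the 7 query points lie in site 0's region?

4

(-5, 12, 3) — d² to each: site 0:195.5, site 1:252.25, site 2:575.25 → nearest is site 0
(-4.5, -1, -12) — d² to each: site 0:80.25, site 1:341.5, site 2:318 → nearest is site 0
(-5, 3.5, 2.5) — d² to each: site 0:178.5, site 1:218.25, site 2:254.75 → nearest is site 0
(-10, 3.5, 7) — d² to each: site 0:361.25, site 1:439.5, site 2:248.5 → nearest is site 2
(11.5, 5, -2) — d² to each: site 0:266.25, site 1:7.5, site 2:794 → nearest is site 1
(5, 7, -11) — d² to each: site 0:57.5, site 1:107.25, site 2:740.25 → nearest is site 0
(-5.5, 8, 10) — d² to each: site 0:409.25, site 1:346.5, site 2:478 → nearest is site 1
4 of the 7 points have site 0 as nearest.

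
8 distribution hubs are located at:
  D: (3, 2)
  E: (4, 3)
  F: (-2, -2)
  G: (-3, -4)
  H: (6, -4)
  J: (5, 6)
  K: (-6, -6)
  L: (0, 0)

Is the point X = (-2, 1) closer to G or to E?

G

Compare squared distances:
|XG|² = (-2−(-3))² + (1−(-4))² = 1 + 25 = 26
|XE|² = (-2−4)² + (1−3)² = 36 + 4 = 40
26 < 40, so G is closer.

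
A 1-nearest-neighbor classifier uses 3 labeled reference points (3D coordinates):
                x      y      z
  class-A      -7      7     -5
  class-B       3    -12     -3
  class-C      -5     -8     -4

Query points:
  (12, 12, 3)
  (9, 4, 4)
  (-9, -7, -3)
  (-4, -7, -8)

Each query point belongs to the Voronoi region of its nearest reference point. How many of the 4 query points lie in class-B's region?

(12, 12, 3) — d² to each: class-A:450, class-B:693, class-C:738 → nearest is class-A
(9, 4, 4) — d² to each: class-A:346, class-B:341, class-C:404 → nearest is class-B
(-9, -7, -3) — d² to each: class-A:204, class-B:169, class-C:18 → nearest is class-C
(-4, -7, -8) — d² to each: class-A:214, class-B:99, class-C:18 → nearest is class-C
1 of the 4 points has class-B as nearest.

1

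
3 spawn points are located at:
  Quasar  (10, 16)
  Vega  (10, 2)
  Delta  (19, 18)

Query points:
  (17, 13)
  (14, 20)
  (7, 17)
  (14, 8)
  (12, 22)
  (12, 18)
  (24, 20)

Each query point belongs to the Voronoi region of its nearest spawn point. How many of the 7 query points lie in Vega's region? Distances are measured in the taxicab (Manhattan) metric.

1

(17, 13) — d to each: Quasar:10, Vega:18, Delta:7 → nearest is Delta
(14, 20) — d to each: Quasar:8, Vega:22, Delta:7 → nearest is Delta
(7, 17) — d to each: Quasar:4, Vega:18, Delta:13 → nearest is Quasar
(14, 8) — d to each: Quasar:12, Vega:10, Delta:15 → nearest is Vega
(12, 22) — d to each: Quasar:8, Vega:22, Delta:11 → nearest is Quasar
(12, 18) — d to each: Quasar:4, Vega:18, Delta:7 → nearest is Quasar
(24, 20) — d to each: Quasar:18, Vega:32, Delta:7 → nearest is Delta
1 of the 7 points has Vega as nearest.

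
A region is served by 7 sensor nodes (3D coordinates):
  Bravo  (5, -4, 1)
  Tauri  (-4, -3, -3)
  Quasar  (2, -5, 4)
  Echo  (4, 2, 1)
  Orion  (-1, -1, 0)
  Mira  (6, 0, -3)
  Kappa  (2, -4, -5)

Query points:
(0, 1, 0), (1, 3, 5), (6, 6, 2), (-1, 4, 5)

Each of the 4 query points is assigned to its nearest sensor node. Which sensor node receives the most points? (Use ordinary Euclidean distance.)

Echo

(0, 1, 0) — d² to each: Bravo:51, Tauri:41, Quasar:56, Echo:18, Orion:5, Mira:46, Kappa:54 → nearest is Orion
(1, 3, 5) — d² to each: Bravo:81, Tauri:125, Quasar:66, Echo:26, Orion:45, Mira:98, Kappa:150 → nearest is Echo
(6, 6, 2) — d² to each: Bravo:102, Tauri:206, Quasar:141, Echo:21, Orion:102, Mira:61, Kappa:165 → nearest is Echo
(-1, 4, 5) — d² to each: Bravo:116, Tauri:122, Quasar:91, Echo:45, Orion:50, Mira:129, Kappa:173 → nearest is Echo
Tally — Echo:3, Orion:1. Echo captures the most (3).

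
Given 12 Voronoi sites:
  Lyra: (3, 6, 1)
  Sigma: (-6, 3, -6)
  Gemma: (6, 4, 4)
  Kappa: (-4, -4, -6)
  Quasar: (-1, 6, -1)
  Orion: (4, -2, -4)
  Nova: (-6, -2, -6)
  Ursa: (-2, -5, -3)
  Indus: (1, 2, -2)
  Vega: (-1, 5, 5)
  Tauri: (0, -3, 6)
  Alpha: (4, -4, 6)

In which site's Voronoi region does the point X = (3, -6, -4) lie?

Orion

Squared Euclidean distances:
d²(X, Lyra) = 0 + 144 + 25 = 169
d²(X, Sigma) = 81 + 81 + 4 = 166
d²(X, Gemma) = 9 + 100 + 64 = 173
d²(X, Kappa) = 49 + 4 + 4 = 57
d²(X, Quasar) = 16 + 144 + 9 = 169
d²(X, Orion) = 1 + 16 + 0 = 17
d²(X, Nova) = 81 + 16 + 4 = 101
d²(X, Ursa) = 25 + 1 + 1 = 27
d²(X, Indus) = 4 + 64 + 4 = 72
d²(X, Vega) = 16 + 121 + 81 = 218
d²(X, Tauri) = 9 + 9 + 100 = 118
d²(X, Alpha) = 1 + 4 + 100 = 105
Minimum is at Orion.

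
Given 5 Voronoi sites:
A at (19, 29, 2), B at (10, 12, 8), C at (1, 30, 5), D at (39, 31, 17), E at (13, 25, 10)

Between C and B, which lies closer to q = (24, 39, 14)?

Compare squared distances:
|qC|² = (24−1)² + (39−30)² + (14−5)² = 529 + 81 + 81 = 691
|qB|² = (24−10)² + (39−12)² + (14−8)² = 196 + 729 + 36 = 961
691 < 961, so C is closer.

C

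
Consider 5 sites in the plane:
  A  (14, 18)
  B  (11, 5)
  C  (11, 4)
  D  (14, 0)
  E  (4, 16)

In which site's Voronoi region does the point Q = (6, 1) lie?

Compare squared distances (the ordering matches that of the actual distances):
|QA|² = (6−14)² + (1−18)² = 64 + 289 = 353
|QB|² = (6−11)² + (1−5)² = 25 + 16 = 41
|QC|² = (6−11)² + (1−4)² = 25 + 9 = 34
|QD|² = (6−14)² + (1−0)² = 64 + 1 = 65
|QE|² = (6−4)² + (1−16)² = 4 + 225 = 229
The smallest is to C, so Q lies in the Voronoi region of C.

C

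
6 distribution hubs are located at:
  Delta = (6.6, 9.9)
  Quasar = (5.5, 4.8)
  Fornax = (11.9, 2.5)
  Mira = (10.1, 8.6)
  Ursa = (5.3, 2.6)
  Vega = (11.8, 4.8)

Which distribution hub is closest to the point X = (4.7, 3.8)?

Squared Euclidean distances:
d²(X, Delta) = (4.7−6.6)² + (3.8−9.9)² = 3.61 + 37.21 = 40.82
d²(X, Quasar) = (4.7−5.5)² + (3.8−4.8)² = 0.64 + 1 = 1.64
d²(X, Fornax) = (4.7−11.9)² + (3.8−2.5)² = 51.84 + 1.69 = 53.53
d²(X, Mira) = (4.7−10.1)² + (3.8−8.6)² = 29.16 + 23.04 = 52.2
d²(X, Ursa) = (4.7−5.3)² + (3.8−2.6)² = 0.36 + 1.44 = 1.8
d²(X, Vega) = (4.7−11.8)² + (3.8−4.8)² = 50.41 + 1 = 51.41
Minimum is at Quasar.

Quasar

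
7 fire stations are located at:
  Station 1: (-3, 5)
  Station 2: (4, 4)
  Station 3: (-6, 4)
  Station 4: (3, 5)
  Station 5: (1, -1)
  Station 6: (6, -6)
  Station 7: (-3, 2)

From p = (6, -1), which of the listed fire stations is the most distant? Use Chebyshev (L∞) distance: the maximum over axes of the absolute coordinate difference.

d(p, Station 1) = max(9, 6) = 9
d(p, Station 2) = max(2, 5) = 5
d(p, Station 3) = max(12, 5) = 12
d(p, Station 4) = max(3, 6) = 6
d(p, Station 5) = max(5, 0) = 5
d(p, Station 6) = max(0, 5) = 5
d(p, Station 7) = max(9, 3) = 9
The largest is to Station 3.

Station 3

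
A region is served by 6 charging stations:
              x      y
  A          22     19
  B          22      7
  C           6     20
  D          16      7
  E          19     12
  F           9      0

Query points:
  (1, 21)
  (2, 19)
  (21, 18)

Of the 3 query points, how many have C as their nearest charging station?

2

(1, 21) — d² to each: A:445, B:637, C:26, D:421, E:405, F:505 → nearest is C
(2, 19) — d² to each: A:400, B:544, C:17, D:340, E:338, F:410 → nearest is C
(21, 18) — d² to each: A:2, B:122, C:229, D:146, E:40, F:468 → nearest is A
2 of the 3 points have C as nearest.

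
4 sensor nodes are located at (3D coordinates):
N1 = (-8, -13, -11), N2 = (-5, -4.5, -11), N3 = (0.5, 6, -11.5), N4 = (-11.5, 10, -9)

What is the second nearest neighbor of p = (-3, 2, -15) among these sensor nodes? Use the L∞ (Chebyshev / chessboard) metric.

N2

d(p,N1) = max(5, 15, 4) = 15
d(p,N2) = max(2, 6.5, 4) = 6.5
d(p,N3) = max(3.5, 4, 3.5) = 4
d(p,N4) = max(8.5, 8, 6) = 8.5
Sorted ascending: N3, N2, N4, … — the second-nearest is N2.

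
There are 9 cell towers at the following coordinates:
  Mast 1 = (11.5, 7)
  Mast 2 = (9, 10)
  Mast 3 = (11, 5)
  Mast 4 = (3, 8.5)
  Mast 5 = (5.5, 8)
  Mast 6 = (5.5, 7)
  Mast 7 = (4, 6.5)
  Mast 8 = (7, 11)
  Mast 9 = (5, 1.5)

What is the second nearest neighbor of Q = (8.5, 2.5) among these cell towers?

Compare squared distances (the ordering matches that of the actual distances):
d²(Q, Mast 1) = 9 + 20.25 = 29.25
d²(Q, Mast 2) = 0.25 + 56.25 = 56.5
d²(Q, Mast 3) = 6.25 + 6.25 = 12.5
d²(Q, Mast 4) = 30.25 + 36 = 66.25
d²(Q, Mast 5) = 9 + 30.25 = 39.25
d²(Q, Mast 6) = 9 + 20.25 = 29.25
d²(Q, Mast 7) = 20.25 + 16 = 36.25
d²(Q, Mast 8) = 2.25 + 72.25 = 74.5
d²(Q, Mast 9) = 12.25 + 1 = 13.25
Sorted ascending: Mast 3, Mast 9, Mast 1, … — the second-nearest is Mast 9.

Mast 9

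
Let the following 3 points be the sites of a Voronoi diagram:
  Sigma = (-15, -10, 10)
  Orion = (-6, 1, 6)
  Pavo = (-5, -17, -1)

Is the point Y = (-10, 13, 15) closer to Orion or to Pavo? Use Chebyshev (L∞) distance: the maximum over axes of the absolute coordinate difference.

d(Y, Orion) = max(4, 12, 9) = 12
d(Y, Pavo) = max(5, 30, 16) = 30
12 < 30, so Orion is closer.

Orion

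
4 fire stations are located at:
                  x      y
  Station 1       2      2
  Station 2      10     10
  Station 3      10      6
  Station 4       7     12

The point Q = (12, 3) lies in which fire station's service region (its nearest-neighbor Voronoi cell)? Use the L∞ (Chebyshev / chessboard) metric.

d(Q, Station 1) = max(10, 1) = 10
d(Q, Station 2) = max(2, 7) = 7
d(Q, Station 3) = max(2, 3) = 3
d(Q, Station 4) = max(5, 9) = 9
Station 3 is nearest.

Station 3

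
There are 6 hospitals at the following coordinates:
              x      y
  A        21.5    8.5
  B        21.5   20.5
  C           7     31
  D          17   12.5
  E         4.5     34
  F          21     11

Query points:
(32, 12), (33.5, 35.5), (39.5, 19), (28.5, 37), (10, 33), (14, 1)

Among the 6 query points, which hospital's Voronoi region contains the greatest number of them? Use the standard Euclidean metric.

(32, 12) — d² to each: A:122.5, B:182.5, C:986, D:225.25, E:1240.25, F:122 → nearest is F
(33.5, 35.5) — d² to each: A:873, B:369, C:722.5, D:801.25, E:843.25, F:756.5 → nearest is B
(39.5, 19) — d² to each: A:434.25, B:326.25, C:1200.25, D:548.5, E:1450, F:406.25 → nearest is B
(28.5, 37) — d² to each: A:861.25, B:321.25, C:498.25, D:732.5, E:585, F:732.25 → nearest is B
(10, 33) — d² to each: A:732.5, B:288.5, C:13, D:469.25, E:31.25, F:605 → nearest is C
(14, 1) — d² to each: A:112.5, B:436.5, C:949, D:141.25, E:1179.25, F:149 → nearest is A
Tally — A:1, B:3, C:1, F:1. B captures the most (3).

B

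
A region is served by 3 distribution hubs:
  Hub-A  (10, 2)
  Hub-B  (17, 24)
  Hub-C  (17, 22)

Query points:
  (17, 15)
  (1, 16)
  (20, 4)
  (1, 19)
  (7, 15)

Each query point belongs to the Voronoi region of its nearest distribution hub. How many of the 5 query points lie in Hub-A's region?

2

(17, 15) — d² to each: Hub-A:218, Hub-B:81, Hub-C:49 → nearest is Hub-C
(1, 16) — d² to each: Hub-A:277, Hub-B:320, Hub-C:292 → nearest is Hub-A
(20, 4) — d² to each: Hub-A:104, Hub-B:409, Hub-C:333 → nearest is Hub-A
(1, 19) — d² to each: Hub-A:370, Hub-B:281, Hub-C:265 → nearest is Hub-C
(7, 15) — d² to each: Hub-A:178, Hub-B:181, Hub-C:149 → nearest is Hub-C
2 of the 5 points have Hub-A as nearest.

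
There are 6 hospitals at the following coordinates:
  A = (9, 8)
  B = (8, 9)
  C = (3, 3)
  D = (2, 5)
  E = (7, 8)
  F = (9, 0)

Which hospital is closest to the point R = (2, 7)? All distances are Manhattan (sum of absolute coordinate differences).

D

d(R,A) = |2−9| + |7−8| = 7 + 1 = 8
d(R,B) = |2−8| + |7−9| = 6 + 2 = 8
d(R,C) = |2−3| + |7−3| = 1 + 4 = 5
d(R,D) = |2−2| + |7−5| = 0 + 2 = 2
d(R,E) = |2−7| + |7−8| = 5 + 1 = 6
d(R,F) = |2−9| + |7−0| = 7 + 7 = 14
Minimum is at D.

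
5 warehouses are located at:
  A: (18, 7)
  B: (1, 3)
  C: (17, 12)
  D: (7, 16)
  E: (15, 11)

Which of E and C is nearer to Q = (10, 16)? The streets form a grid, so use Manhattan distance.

E

d(Q,E) = |10−15| + |16−11| = 5 + 5 = 10
d(Q,C) = |10−17| + |16−12| = 7 + 4 = 11
10 < 11, so E is closer.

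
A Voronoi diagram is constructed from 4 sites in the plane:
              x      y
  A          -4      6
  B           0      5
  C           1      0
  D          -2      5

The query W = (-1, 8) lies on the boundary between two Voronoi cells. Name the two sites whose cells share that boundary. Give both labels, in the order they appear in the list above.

Squared distances from W to each site:
|WA|² = (-1−(-4))² + (8−6)² = 9 + 4 = 13
|WB|² = (-1−0)² + (8−5)² = 1 + 9 = 10
|WC|² = (-1−1)² + (8−0)² = 4 + 64 = 68
|WD|² = (-1−(-2))² + (8−5)² = 1 + 9 = 10
W is equidistant from B and D (both at squared distance 10), and every other site is strictly farther — so W lies on the B–D Voronoi edge.

B and D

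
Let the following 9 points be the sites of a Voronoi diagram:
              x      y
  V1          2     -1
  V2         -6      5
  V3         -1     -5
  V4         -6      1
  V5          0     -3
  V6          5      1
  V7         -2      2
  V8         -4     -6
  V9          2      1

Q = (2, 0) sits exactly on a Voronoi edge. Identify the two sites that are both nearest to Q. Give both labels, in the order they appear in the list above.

Squared distances from Q to each site:
|QV1|² = (2−2)² + (0−(-1))² = 0 + 1 = 1
|QV2|² = (2−(-6))² + (0−5)² = 64 + 25 = 89
|QV3|² = (2−(-1))² + (0−(-5))² = 9 + 25 = 34
|QV4|² = (2−(-6))² + (0−1)² = 64 + 1 = 65
|QV5|² = (2−0)² + (0−(-3))² = 4 + 9 = 13
|QV6|² = (2−5)² + (0−1)² = 9 + 1 = 10
|QV7|² = (2−(-2))² + (0−2)² = 16 + 4 = 20
|QV8|² = (2−(-4))² + (0−(-6))² = 36 + 36 = 72
|QV9|² = (2−2)² + (0−1)² = 0 + 1 = 1
Q is equidistant from V1 and V9 (both at squared distance 1), and every other site is strictly farther — so Q lies on the V1–V9 Voronoi edge.

V1 and V9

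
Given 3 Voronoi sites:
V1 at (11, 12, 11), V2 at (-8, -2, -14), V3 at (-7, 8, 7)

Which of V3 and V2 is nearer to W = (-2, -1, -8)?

V2

Compare squared distances:
|WV3|² = (-2−(-7))² + (-1−8)² + (-8−7)² = 25 + 81 + 225 = 331
|WV2|² = (-2−(-8))² + (-1−(-2))² + (-8−(-14))² = 36 + 1 + 36 = 73
331 > 73, so V2 is closer.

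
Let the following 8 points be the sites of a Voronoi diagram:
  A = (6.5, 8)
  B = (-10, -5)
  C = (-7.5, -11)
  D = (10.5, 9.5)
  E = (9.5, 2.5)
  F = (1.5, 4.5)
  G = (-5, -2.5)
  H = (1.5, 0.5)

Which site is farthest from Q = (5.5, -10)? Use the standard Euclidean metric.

Compare squared distances (the ordering matches that of the actual distances):
|QA|² = 1 + 324 = 325
|QB|² = 240.25 + 25 = 265.25
|QC|² = 169 + 1 = 170
|QD|² = 25 + 380.25 = 405.25
|QE|² = 16 + 156.25 = 172.25
|QF|² = 16 + 210.25 = 226.25
|QG|² = 110.25 + 56.25 = 166.5
|QH|² = 16 + 110.25 = 126.25
The largest is to D.

D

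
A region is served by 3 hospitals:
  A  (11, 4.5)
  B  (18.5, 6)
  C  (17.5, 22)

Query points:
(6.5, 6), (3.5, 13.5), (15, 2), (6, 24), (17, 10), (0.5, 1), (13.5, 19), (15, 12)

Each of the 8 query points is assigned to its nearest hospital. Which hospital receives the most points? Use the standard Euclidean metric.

(6.5, 6) — d² to each: A:22.5, B:144, C:377 → nearest is A
(3.5, 13.5) — d² to each: A:137.25, B:281.25, C:268.25 → nearest is A
(15, 2) — d² to each: A:22.25, B:28.25, C:406.25 → nearest is A
(6, 24) — d² to each: A:405.25, B:480.25, C:136.25 → nearest is C
(17, 10) — d² to each: A:66.25, B:18.25, C:144.25 → nearest is B
(0.5, 1) — d² to each: A:122.5, B:349, C:730 → nearest is A
(13.5, 19) — d² to each: A:216.5, B:194, C:25 → nearest is C
(15, 12) — d² to each: A:72.25, B:48.25, C:106.25 → nearest is B
Tally — A:4, B:2, C:2. A captures the most (4).

A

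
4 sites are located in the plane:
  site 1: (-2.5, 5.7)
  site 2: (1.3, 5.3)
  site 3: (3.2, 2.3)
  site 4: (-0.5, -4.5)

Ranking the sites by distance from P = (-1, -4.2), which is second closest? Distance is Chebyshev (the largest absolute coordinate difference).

site 3

d(P, site 1) = max(1.5, 9.9) = 9.9
d(P, site 2) = max(2.3, 9.5) = 9.5
d(P, site 3) = max(4.2, 6.5) = 6.5
d(P, site 4) = max(0.5, 0.3) = 0.5
Sorted ascending: site 4, site 3, site 2, … — the second-nearest is site 3.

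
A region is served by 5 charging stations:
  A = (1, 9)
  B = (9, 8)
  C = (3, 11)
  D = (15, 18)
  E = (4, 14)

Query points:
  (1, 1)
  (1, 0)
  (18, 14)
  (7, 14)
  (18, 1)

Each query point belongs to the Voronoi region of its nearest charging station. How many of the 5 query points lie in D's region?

(1, 1) — d² to each: A:64, B:113, C:104, D:485, E:178 → nearest is A
(1, 0) — d² to each: A:81, B:128, C:125, D:520, E:205 → nearest is A
(18, 14) — d² to each: A:314, B:117, C:234, D:25, E:196 → nearest is D
(7, 14) — d² to each: A:61, B:40, C:25, D:80, E:9 → nearest is E
(18, 1) — d² to each: A:353, B:130, C:325, D:298, E:365 → nearest is B
1 of the 5 points has D as nearest.

1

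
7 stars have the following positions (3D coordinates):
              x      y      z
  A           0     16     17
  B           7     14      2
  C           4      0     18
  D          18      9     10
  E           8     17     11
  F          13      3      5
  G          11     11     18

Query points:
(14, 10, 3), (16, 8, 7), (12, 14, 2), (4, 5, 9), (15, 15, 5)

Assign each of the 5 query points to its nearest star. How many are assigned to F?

2

(14, 10, 3) — d² to each: A:428, B:66, C:425, D:66, E:149, F:54, G:235 → nearest is F
(16, 8, 7) — d² to each: A:420, B:142, C:329, D:14, E:161, F:38, G:155 → nearest is D
(12, 14, 2) — d² to each: A:373, B:25, C:516, D:125, E:106, F:131, G:266 → nearest is B
(4, 5, 9) — d² to each: A:201, B:139, C:106, D:213, E:164, F:101, G:166 → nearest is F
(15, 15, 5) — d² to each: A:370, B:74, C:515, D:70, E:89, F:148, G:201 → nearest is D
2 of the 5 points have F as nearest.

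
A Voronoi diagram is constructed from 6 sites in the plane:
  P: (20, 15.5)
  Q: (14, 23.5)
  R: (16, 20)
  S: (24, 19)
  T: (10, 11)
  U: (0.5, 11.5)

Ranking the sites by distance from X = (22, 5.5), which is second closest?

Squared Euclidean distances:
|XP|² = 4 + 100 = 104
|XQ|² = 64 + 324 = 388
|XR|² = 36 + 210.25 = 246.25
|XS|² = 4 + 182.25 = 186.25
|XT|² = 144 + 30.25 = 174.25
|XU|² = 462.25 + 36 = 498.25
Sorted ascending: P, T, S, … — the second-nearest is T.

T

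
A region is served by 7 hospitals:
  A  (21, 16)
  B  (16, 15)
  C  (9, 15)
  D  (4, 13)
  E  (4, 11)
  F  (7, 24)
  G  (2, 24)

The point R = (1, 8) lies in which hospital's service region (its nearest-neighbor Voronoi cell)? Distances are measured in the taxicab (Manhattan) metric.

E

d(R,A) = 20 + 8 = 28
d(R,B) = 15 + 7 = 22
d(R,C) = 8 + 7 = 15
d(R,D) = 3 + 5 = 8
d(R,E) = 3 + 3 = 6
d(R,F) = 6 + 16 = 22
d(R,G) = 1 + 16 = 17
Minimum is at E.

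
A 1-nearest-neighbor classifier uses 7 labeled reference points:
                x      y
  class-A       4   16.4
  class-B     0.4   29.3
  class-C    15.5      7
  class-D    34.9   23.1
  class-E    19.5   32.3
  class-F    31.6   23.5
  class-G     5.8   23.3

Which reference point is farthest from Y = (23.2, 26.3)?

Since √ is increasing, it suffices to compare squared distances:
d²(Y, class-A) = (23.2−4)² + (26.3−16.4)² = 368.64 + 98.01 = 466.65
d²(Y, class-B) = (23.2−0.4)² + (26.3−29.3)² = 519.84 + 9 = 528.84
d²(Y, class-C) = (23.2−15.5)² + (26.3−7)² = 59.29 + 372.49 = 431.78
d²(Y, class-D) = (23.2−34.9)² + (26.3−23.1)² = 136.89 + 10.24 = 147.13
d²(Y, class-E) = (23.2−19.5)² + (26.3−32.3)² = 13.69 + 36 = 49.69
d²(Y, class-F) = (23.2−31.6)² + (26.3−23.5)² = 70.56 + 7.84 = 78.4
d²(Y, class-G) = (23.2−5.8)² + (26.3−23.3)² = 302.76 + 9 = 311.76
The largest is to class-B.

class-B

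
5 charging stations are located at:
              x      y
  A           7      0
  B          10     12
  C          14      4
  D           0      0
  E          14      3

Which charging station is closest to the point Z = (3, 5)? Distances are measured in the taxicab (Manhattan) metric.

D

d(Z,A) = |3−7| + |5−0| = 4 + 5 = 9
d(Z,B) = |3−10| + |5−12| = 7 + 7 = 14
d(Z,C) = |3−14| + |5−4| = 11 + 1 = 12
d(Z,D) = |3−0| + |5−0| = 3 + 5 = 8
d(Z,E) = |3−14| + |5−3| = 11 + 2 = 13
D is nearest.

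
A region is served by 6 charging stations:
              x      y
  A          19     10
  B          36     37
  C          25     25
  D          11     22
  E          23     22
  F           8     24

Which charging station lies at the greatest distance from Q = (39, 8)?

Compare squared distances (the ordering matches that of the actual distances):
|QA|² = (39−19)² + (8−10)² = 400 + 4 = 404
|QB|² = (39−36)² + (8−37)² = 9 + 841 = 850
|QC|² = (39−25)² + (8−25)² = 196 + 289 = 485
|QD|² = (39−11)² + (8−22)² = 784 + 196 = 980
|QE|² = (39−23)² + (8−22)² = 256 + 196 = 452
|QF|² = (39−8)² + (8−24)² = 961 + 256 = 1217
The largest is to F.

F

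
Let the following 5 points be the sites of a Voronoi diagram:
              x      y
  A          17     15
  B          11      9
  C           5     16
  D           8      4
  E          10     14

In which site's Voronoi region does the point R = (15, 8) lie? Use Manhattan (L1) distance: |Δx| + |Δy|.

d(R,A) = 2 + 7 = 9
d(R,B) = 4 + 1 = 5
d(R,C) = 10 + 8 = 18
d(R,D) = 7 + 4 = 11
d(R,E) = 5 + 6 = 11
The smallest is to B, so R lies in the Voronoi region of B.

B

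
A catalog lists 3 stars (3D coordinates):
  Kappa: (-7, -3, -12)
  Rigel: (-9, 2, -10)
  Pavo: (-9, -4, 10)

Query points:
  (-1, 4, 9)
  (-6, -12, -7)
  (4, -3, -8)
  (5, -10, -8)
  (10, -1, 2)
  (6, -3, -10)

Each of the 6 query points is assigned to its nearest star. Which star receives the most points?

Kappa

(-1, 4, 9) — d² to each: Kappa:526, Rigel:429, Pavo:129 → nearest is Pavo
(-6, -12, -7) — d² to each: Kappa:107, Rigel:214, Pavo:362 → nearest is Kappa
(4, -3, -8) — d² to each: Kappa:137, Rigel:198, Pavo:494 → nearest is Kappa
(5, -10, -8) — d² to each: Kappa:209, Rigel:344, Pavo:556 → nearest is Kappa
(10, -1, 2) — d² to each: Kappa:489, Rigel:514, Pavo:434 → nearest is Pavo
(6, -3, -10) — d² to each: Kappa:173, Rigel:250, Pavo:626 → nearest is Kappa
Tally — Kappa:4, Pavo:2. Kappa captures the most (4).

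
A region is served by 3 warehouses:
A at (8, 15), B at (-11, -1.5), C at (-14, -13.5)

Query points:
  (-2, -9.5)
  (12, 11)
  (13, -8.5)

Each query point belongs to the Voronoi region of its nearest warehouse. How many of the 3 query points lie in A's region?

(-2, -9.5) — d² to each: A:700.25, B:145, C:160 → nearest is B
(12, 11) — d² to each: A:32, B:685.25, C:1276.25 → nearest is A
(13, -8.5) — d² to each: A:577.25, B:625, C:754 → nearest is A
2 of the 3 points have A as nearest.

2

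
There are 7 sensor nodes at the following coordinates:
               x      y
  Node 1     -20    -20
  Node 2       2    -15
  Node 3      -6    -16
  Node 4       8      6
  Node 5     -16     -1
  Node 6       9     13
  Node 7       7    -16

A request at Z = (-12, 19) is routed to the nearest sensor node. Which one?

Compare squared distances (the ordering matches that of the actual distances):
d²(Z, Node 1) = (-12−(-20))² + (19−(-20))² = 64 + 1521 = 1585
d²(Z, Node 2) = (-12−2)² + (19−(-15))² = 196 + 1156 = 1352
d²(Z, Node 3) = (-12−(-6))² + (19−(-16))² = 36 + 1225 = 1261
d²(Z, Node 4) = (-12−8)² + (19−6)² = 400 + 169 = 569
d²(Z, Node 5) = (-12−(-16))² + (19−(-1))² = 16 + 400 = 416
d²(Z, Node 6) = (-12−9)² + (19−13)² = 441 + 36 = 477
d²(Z, Node 7) = (-12−7)² + (19−(-16))² = 361 + 1225 = 1586
Node 5 is nearest.

Node 5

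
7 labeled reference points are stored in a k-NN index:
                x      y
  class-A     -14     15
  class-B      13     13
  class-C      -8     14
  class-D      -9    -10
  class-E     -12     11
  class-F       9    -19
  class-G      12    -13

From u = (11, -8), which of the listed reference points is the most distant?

class-A

Since √ is increasing, it suffices to compare squared distances:
d²(u, class-A) = 625 + 529 = 1154
d²(u, class-B) = 4 + 441 = 445
d²(u, class-C) = 361 + 484 = 845
d²(u, class-D) = 400 + 4 = 404
d²(u, class-E) = 529 + 361 = 890
d²(u, class-F) = 4 + 121 = 125
d²(u, class-G) = 1 + 25 = 26
The largest is to class-A.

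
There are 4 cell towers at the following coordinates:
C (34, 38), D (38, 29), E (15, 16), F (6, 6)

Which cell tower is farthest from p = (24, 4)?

Since √ is increasing, it suffices to compare squared distances:
|pC|² = (24−34)² + (4−38)² = 100 + 1156 = 1256
|pD|² = (24−38)² + (4−29)² = 196 + 625 = 821
|pE|² = (24−15)² + (4−16)² = 81 + 144 = 225
|pF|² = (24−6)² + (4−6)² = 324 + 4 = 328
The largest is to C.

C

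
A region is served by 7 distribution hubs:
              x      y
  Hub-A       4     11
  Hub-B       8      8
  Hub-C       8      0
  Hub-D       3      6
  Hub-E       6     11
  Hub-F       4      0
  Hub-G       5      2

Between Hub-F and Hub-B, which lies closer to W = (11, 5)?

Hub-B

Compare squared distances:
d²(W, Hub-F) = (11−4)² + (5−0)² = 49 + 25 = 74
d²(W, Hub-B) = (11−8)² + (5−8)² = 9 + 9 = 18
74 > 18, so Hub-B is closer.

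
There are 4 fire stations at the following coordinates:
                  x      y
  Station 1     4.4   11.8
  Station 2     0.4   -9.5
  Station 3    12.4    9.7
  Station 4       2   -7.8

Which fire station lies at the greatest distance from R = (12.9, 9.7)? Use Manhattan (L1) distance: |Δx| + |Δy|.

Station 2

d(R, Station 1) = |12.9−4.4| + |9.7−11.8| = 8.5 + 2.1 = 10.6
d(R, Station 2) = |12.9−0.4| + |9.7−(-9.5)| = 12.5 + 19.2 = 31.7
d(R, Station 3) = |12.9−12.4| + |9.7−9.7| = 0.5 + 0 = 0.5
d(R, Station 4) = |12.9−2| + |9.7−(-7.8)| = 10.9 + 17.5 = 28.4
The largest is to Station 2.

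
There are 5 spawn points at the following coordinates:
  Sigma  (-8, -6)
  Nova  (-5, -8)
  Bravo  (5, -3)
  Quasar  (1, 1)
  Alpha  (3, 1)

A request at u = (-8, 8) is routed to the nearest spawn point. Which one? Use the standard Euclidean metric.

Compare squared distances (the ordering matches that of the actual distances):
d²(u, Sigma) = (-8−(-8))² + (8−(-6))² = 0 + 196 = 196
d²(u, Nova) = (-8−(-5))² + (8−(-8))² = 9 + 256 = 265
d²(u, Bravo) = (-8−5)² + (8−(-3))² = 169 + 121 = 290
d²(u, Quasar) = (-8−1)² + (8−1)² = 81 + 49 = 130
d²(u, Alpha) = (-8−3)² + (8−1)² = 121 + 49 = 170
The smallest is to Quasar, so u lies in the Voronoi region of Quasar.

Quasar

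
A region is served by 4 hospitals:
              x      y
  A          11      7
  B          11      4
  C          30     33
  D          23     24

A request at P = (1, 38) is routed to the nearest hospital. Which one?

Squared Euclidean distances:
|PA|² = 100 + 961 = 1061
|PB|² = 100 + 1156 = 1256
|PC|² = 841 + 25 = 866
|PD|² = 484 + 196 = 680
Minimum is at D.

D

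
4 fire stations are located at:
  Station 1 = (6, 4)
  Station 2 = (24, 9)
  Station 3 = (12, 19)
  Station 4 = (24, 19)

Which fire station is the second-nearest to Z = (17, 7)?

Station 1

Since √ is increasing, it suffices to compare squared distances:
d²(Z, Station 1) = (17−6)² + (7−4)² = 121 + 9 = 130
d²(Z, Station 2) = (17−24)² + (7−9)² = 49 + 4 = 53
d²(Z, Station 3) = (17−12)² + (7−19)² = 25 + 144 = 169
d²(Z, Station 4) = (17−24)² + (7−19)² = 49 + 144 = 193
Sorted ascending: Station 2, Station 1, Station 3, … — the second-nearest is Station 1.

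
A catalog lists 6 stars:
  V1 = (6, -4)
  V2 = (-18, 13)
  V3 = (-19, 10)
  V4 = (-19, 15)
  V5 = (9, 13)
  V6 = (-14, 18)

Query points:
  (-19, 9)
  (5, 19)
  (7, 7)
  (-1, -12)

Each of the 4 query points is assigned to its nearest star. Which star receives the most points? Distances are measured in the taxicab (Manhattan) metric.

(-19, 9) — d to each: V1:38, V2:5, V3:1, V4:6, V5:32, V6:14 → nearest is V3
(5, 19) — d to each: V1:24, V2:29, V3:33, V4:28, V5:10, V6:20 → nearest is V5
(7, 7) — d to each: V1:12, V2:31, V3:29, V4:34, V5:8, V6:32 → nearest is V5
(-1, -12) — d to each: V1:15, V2:42, V3:40, V4:45, V5:35, V6:43 → nearest is V1
Tally — V1:1, V3:1, V5:2. V5 captures the most (2).

V5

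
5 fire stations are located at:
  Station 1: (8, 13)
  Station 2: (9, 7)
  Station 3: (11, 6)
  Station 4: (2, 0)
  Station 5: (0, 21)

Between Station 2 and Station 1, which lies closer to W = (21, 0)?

Station 2

Compare squared distances:
d²(W, Station 2) = (21−9)² + (0−7)² = 144 + 49 = 193
d²(W, Station 1) = (21−8)² + (0−13)² = 169 + 169 = 338
193 < 338, so Station 2 is closer.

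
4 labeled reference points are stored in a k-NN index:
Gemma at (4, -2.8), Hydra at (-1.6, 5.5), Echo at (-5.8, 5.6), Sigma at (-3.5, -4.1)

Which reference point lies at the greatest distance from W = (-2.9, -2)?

Squared Euclidean distances:
d²(W, Gemma) = (-2.9−4)² + (-2−(-2.8))² = 47.61 + 0.64 = 48.25
d²(W, Hydra) = (-2.9−(-1.6))² + (-2−5.5)² = 1.69 + 56.25 = 57.94
d²(W, Echo) = (-2.9−(-5.8))² + (-2−5.6)² = 8.41 + 57.76 = 66.17
d²(W, Sigma) = (-2.9−(-3.5))² + (-2−(-4.1))² = 0.36 + 4.41 = 4.77
The largest is to Echo.

Echo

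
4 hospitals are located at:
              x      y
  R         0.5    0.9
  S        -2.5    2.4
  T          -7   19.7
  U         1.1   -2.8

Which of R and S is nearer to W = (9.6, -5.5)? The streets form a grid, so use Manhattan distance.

R

d(W,R) = |9.6−0.5| + |-5.5−0.9| = 9.1 + 6.4 = 15.5
d(W,S) = |9.6−(-2.5)| + |-5.5−2.4| = 12.1 + 7.9 = 20
15.5 < 20, so R is closer.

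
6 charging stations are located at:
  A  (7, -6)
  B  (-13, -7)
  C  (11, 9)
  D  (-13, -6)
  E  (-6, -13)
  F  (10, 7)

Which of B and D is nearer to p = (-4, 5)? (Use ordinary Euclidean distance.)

Compare squared distances:
|pB|² = (-4−(-13))² + (5−(-7))² = 81 + 144 = 225
|pD|² = (-4−(-13))² + (5−(-6))² = 81 + 121 = 202
225 > 202, so D is closer.

D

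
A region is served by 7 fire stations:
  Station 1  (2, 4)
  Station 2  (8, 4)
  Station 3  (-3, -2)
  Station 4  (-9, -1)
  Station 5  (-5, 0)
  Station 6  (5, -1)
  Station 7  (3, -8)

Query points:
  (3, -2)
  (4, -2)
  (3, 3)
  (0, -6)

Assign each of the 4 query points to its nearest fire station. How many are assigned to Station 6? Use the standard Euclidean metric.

2

(3, -2) — d² to each: Station 1:37, Station 2:61, Station 3:36, Station 4:145, Station 5:68, Station 6:5, Station 7:36 → nearest is Station 6
(4, -2) — d² to each: Station 1:40, Station 2:52, Station 3:49, Station 4:170, Station 5:85, Station 6:2, Station 7:37 → nearest is Station 6
(3, 3) — d² to each: Station 1:2, Station 2:26, Station 3:61, Station 4:160, Station 5:73, Station 6:20, Station 7:121 → nearest is Station 1
(0, -6) — d² to each: Station 1:104, Station 2:164, Station 3:25, Station 4:106, Station 5:61, Station 6:50, Station 7:13 → nearest is Station 7
2 of the 4 points have Station 6 as nearest.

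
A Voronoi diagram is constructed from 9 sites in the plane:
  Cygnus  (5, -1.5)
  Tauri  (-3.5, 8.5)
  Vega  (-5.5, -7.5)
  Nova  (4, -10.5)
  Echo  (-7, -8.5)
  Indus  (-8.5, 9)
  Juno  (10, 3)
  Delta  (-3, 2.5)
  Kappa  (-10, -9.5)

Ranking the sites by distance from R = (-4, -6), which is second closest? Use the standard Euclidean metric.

Squared Euclidean distances:
d²(R, Cygnus) = 81 + 20.25 = 101.25
d²(R, Tauri) = 0.25 + 210.25 = 210.5
d²(R, Vega) = 2.25 + 2.25 = 4.5
d²(R, Nova) = 64 + 20.25 = 84.25
d²(R, Echo) = 9 + 6.25 = 15.25
d²(R, Indus) = 20.25 + 225 = 245.25
d²(R, Juno) = 196 + 81 = 277
d²(R, Delta) = 1 + 72.25 = 73.25
d²(R, Kappa) = 36 + 12.25 = 48.25
Sorted ascending: Vega, Echo, Kappa, … — the second-nearest is Echo.

Echo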